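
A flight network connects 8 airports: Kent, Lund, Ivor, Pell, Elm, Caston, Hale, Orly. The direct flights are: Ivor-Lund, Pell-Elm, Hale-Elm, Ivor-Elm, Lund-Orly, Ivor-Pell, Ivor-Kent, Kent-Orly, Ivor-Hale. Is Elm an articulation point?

Deleting Elm leaves 2 components (was 2), so Elm is not a cut vertex.

No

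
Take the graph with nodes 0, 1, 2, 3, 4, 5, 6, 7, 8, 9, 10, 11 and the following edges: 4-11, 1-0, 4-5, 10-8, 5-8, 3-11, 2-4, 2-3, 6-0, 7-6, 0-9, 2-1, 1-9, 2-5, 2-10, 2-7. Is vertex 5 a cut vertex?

No

Deleting 5 leaves 1 component (was 1) (its neighbors 2, 4, 8 remain connected to each other), so 5 is not a cut vertex.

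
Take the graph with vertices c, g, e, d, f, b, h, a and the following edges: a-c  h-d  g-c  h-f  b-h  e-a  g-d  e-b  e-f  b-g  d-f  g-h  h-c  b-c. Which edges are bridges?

none

The edges on the cycle b-g-d-f-h-b are not bridges since each lies on that cycle.
Every edge lies on some cycle, so there are no bridges.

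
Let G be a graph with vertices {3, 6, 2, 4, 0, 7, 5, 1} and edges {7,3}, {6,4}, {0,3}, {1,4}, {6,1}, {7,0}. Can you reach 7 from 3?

From 3 we can reach 0, 3, 7, which includes 7.

Yes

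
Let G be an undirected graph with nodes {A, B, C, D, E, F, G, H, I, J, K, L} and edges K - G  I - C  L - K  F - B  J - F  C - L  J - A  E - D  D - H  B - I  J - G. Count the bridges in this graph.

3

The edges on the cycle J-F-B-I-C-L-K-G-J are not bridges since each lies on that cycle.
But removing D - H disconnects D from H; removing E - D disconnects E from D; removing J - A disconnects J from A — these are bridges.
That makes 3 bridges.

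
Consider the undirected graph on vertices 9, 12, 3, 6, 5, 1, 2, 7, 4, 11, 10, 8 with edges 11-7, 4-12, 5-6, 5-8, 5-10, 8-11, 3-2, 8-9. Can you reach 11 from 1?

The component containing 1 is {1}, and 11 is not in it.

No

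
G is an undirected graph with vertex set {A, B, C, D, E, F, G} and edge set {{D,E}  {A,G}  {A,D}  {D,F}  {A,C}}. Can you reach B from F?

No

The component containing F is {A, C, D, E, F, G}, and B is not in it.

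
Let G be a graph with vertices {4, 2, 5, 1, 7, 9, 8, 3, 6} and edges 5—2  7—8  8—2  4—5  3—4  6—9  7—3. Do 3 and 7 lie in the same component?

From 3 we can reach 2, 3, 4, 5, 7, 8, which includes 7.

Yes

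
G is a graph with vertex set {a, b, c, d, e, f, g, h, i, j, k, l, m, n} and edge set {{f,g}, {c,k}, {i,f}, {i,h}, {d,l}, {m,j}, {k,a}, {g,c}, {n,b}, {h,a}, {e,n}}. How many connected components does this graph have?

4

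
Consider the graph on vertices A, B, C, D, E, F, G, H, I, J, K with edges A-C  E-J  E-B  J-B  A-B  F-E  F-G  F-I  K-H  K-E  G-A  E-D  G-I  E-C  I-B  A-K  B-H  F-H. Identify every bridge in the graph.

The edges on the cycle E-J-B-E are not bridges since each lies on that cycle.
But removing E-D disconnects E from D — this is a bridge.

D-E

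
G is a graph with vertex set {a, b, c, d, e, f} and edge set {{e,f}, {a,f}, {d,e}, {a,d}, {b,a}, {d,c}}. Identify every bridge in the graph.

a-b, c-d

The edges on the cycle a-d-e-f-a are not bridges since each lies on that cycle.
But removing b–a disconnects b from a; removing d–c disconnects d from c — these are bridges.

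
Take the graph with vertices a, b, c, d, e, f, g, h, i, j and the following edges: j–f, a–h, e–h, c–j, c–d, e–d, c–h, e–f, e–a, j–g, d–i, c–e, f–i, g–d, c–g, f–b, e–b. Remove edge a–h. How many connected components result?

1

a and h are still connected via a-e-h, so the component count stays at 1.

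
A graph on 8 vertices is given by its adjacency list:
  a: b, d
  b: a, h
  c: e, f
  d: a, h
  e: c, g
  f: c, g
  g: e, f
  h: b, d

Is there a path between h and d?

Yes

From h we can reach a, b, d, h, which includes d.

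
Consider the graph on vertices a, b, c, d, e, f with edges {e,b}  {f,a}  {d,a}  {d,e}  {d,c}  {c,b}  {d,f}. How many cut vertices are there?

Removing d increases the component count from 1 to 2, so d is a cut vertex.
By contrast removing c leaves 1 component; it is not a cut vertex. No other vertex is a cut vertex either.

1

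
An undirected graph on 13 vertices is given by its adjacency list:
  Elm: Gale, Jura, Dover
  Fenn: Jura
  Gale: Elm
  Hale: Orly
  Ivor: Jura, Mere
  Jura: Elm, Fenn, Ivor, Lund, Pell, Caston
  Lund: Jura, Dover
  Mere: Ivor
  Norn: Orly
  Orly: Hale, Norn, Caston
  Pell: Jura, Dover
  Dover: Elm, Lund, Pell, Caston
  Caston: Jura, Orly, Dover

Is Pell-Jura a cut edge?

No

After removing Pell-Jura, the path Pell-Dover-Caston-Jura still connects them, so the edge is not a bridge.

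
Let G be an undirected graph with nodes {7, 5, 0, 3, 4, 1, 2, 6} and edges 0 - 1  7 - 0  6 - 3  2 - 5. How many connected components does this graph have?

4 is isolated — a component by itself.
Starting from 2 we can reach 2, 5. That is one component of size 2.
Starting from 3 we can reach 3, 6. That is one component of size 2.
Starting from 0 we can reach 0, 1, 7. That is one component of size 3.
Total: 4 components.

4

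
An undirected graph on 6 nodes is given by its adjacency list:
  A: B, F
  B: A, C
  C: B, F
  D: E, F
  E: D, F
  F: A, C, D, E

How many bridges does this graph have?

0

The edges on the cycle F-E-D-F are not bridges since each lies on that cycle.
Every edge lies on some cycle, so there are no bridges.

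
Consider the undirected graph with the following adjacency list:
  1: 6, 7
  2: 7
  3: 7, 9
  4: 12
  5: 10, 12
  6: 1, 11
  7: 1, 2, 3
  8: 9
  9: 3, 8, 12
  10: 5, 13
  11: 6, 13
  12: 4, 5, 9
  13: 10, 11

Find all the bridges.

12-4, 2-7, 8-9

The edges on the cycle 13-11-6-1-7-3-9-12-5-10-13 are not bridges since each lies on that cycle.
But removing 7-2 disconnects 7 from 2; removing 8-9 disconnects 8 from 9; removing 4-12 disconnects 4 from 12 — these are bridges.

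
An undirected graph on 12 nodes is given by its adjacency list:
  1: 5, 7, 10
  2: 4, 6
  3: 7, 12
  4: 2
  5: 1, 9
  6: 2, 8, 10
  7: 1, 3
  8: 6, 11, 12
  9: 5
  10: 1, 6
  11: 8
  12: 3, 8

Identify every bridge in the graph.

1-5, 11-8, 2-4, 2-6, 5-9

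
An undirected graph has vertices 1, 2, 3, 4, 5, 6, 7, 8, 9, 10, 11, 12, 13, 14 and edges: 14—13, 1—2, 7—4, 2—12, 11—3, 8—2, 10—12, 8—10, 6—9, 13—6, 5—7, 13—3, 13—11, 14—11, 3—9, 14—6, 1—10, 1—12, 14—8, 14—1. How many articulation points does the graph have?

2

Removing 7 increases the component count from 2 to 3, so 7 is a cut vertex.
Removing 14 increases the component count from 2 to 3, so 14 is a cut vertex.
By contrast removing 6 leaves 2 components; it is not a cut vertex. No other vertex is a cut vertex either.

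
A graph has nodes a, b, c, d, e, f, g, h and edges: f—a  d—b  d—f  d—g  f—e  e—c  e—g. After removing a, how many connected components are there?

2

With a gone, the remaining components are: {h}; {b, c, d, e, f, g}.
That is 2 components.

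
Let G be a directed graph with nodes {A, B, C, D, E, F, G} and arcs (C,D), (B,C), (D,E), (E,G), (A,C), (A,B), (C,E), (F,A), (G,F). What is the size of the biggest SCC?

{A, B, C, D, E, F, G} are all mutually reachable — one SCC of size 7.
The largest has 7 vertices.

7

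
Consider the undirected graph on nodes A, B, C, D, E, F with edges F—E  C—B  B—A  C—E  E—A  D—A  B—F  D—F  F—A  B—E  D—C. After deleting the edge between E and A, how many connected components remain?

1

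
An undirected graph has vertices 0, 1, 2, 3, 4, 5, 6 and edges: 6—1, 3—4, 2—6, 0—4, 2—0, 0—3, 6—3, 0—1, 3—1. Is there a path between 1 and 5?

No

The component containing 1 is {0, 1, 2, 3, 4, 6}, and 5 is not in it.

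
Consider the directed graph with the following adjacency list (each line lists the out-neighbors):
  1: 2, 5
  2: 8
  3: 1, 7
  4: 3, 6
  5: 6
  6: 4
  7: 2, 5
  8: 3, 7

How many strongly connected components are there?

1

{1, 2, 3, 4, 5, 6, 7, 8} are all mutually reachable — one SCC of size 8.
That gives 1 strongly connected component.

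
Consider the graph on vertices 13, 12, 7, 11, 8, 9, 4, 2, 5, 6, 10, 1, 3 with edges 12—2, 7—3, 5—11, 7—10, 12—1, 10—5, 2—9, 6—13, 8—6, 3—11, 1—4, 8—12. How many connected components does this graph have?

2

Starting from 3 we can reach 3, 5, 7, 10, 11. That is one component of size 5.
Starting from 1 we can reach 1, 2, 4, 6, 8, 9, 12, 13. That is one component of size 8.
Total: 2 components.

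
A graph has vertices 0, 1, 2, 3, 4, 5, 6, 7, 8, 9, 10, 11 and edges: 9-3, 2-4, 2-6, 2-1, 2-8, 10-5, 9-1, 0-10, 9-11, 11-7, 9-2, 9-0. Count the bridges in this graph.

9

The edges on the cycle 9-2-1-9 are not bridges since each lies on that cycle.
But removing 7-11 disconnects 7 from 11; removing 2-8 disconnects 2 from 8; removing 9-3 disconnects 9 from 3; removing 9-0 disconnects 9 from 0 — these are bridges.
In total 9 edges are bridges.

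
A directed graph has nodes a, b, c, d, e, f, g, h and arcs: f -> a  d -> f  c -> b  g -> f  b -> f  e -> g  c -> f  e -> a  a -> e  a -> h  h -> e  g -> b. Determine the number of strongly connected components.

3

{a, b, e, f, g, h} are all mutually reachable — one SCC of size 6.
{c} is an SCC by itself.
{d} is an SCC by itself.
That gives 3 strongly connected components.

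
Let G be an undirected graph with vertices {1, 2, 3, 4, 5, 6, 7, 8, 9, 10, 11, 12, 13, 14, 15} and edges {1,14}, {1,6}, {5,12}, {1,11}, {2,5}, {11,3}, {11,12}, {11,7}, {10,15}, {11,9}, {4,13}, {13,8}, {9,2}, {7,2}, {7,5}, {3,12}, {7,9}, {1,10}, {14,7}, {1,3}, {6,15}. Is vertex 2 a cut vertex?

No

Deleting 2 leaves 2 components (was 2), so 2 is not a cut vertex.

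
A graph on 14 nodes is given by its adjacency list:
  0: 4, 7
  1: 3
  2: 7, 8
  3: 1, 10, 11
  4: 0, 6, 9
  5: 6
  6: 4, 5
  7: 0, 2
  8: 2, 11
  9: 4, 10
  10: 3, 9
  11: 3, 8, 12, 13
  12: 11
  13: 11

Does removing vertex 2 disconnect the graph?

Deleting 2 leaves 1 component (was 1) (its neighbors 7, 8 remain connected to each other), so 2 is not a cut vertex.

No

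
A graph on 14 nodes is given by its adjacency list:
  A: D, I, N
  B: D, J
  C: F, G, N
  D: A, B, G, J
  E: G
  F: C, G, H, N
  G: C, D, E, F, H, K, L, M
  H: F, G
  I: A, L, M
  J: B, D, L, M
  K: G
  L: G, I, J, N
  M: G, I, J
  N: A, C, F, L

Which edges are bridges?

E-G, G-K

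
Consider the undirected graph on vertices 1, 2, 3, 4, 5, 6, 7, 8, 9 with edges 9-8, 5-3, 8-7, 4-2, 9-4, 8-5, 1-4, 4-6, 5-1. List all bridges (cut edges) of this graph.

The edges on the cycle 9-8-5-1-4-9 are not bridges since each lies on that cycle.
But removing 8-7 disconnects 8 from 7; removing 5-3 disconnects 5 from 3; removing 6-4 disconnects 6 from 4; removing 4-2 disconnects 4 from 2 — these are bridges.

2-4, 3-5, 4-6, 7-8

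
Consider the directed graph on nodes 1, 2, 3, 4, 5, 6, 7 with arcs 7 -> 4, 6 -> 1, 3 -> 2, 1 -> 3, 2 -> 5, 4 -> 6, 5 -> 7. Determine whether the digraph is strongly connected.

Yes

From 4 we can reach every vertex (1, 2, 3, 4, 5, 6, 7), and every vertex can reach 4 (1, 2, 3, 4, 5, 6, 7). So the whole graph is one strongly connected component.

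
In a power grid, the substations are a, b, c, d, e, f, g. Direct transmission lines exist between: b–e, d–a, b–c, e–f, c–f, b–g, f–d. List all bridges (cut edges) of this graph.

The edges on the cycle b-e-f-c-b are not bridges since each lies on that cycle.
But removing g–b disconnects g from b; removing d–a disconnects d from a; removing f–d disconnects f from d — these are bridges.

a-d, b-g, d-f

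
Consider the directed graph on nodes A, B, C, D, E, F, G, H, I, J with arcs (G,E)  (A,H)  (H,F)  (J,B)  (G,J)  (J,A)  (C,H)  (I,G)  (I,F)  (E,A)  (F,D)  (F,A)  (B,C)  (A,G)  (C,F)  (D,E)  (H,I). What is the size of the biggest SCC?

10

{A, B, C, D, E, F, G, H, I, J} are all mutually reachable — one SCC of size 10.
The largest has 10 vertices.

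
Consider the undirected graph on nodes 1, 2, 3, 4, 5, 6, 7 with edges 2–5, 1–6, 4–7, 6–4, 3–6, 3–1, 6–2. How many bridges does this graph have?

4

The edges on the cycle 3-1-6-3 are not bridges since each lies on that cycle.
But removing 2–5 disconnects 2 from 5; removing 6–2 disconnects 6 from 2; removing 4–7 disconnects 4 from 7; removing 6–4 disconnects 6 from 4 — these are bridges.
That makes 4 bridges.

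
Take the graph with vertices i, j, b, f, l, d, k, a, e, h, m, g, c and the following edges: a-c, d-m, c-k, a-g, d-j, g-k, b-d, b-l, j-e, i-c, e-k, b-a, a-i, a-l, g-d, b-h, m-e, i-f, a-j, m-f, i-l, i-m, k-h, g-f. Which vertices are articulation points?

Removing g, for instance, still leaves 1 component. No single vertex removal increases the component count — the graph has no articulation points.

none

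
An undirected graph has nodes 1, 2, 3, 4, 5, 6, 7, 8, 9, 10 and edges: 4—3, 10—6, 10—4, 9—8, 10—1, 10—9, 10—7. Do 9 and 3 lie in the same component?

From 9 we can reach 1, 3, 4, 6, 7, 8, 9, 10, which includes 3.

Yes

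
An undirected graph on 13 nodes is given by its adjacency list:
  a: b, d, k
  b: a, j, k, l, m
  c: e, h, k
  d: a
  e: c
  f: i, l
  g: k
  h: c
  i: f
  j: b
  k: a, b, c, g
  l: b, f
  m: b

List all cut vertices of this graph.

a, b, c, f, k, l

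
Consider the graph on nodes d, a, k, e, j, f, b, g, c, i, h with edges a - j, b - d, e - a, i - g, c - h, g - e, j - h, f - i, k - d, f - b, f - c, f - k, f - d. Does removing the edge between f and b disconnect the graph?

No

After removing f - b, the path f-d-b still connects them, so the edge is not a bridge.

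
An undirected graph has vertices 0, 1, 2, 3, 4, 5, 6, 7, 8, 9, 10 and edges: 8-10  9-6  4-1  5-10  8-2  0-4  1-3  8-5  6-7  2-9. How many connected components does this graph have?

Starting from 0 we can reach 0, 1, 3, 4. That is one component of size 4.
Starting from 2 we can reach 2, 5, 6, 7, 8, 9, 10. That is one component of size 7.
Total: 2 components.

2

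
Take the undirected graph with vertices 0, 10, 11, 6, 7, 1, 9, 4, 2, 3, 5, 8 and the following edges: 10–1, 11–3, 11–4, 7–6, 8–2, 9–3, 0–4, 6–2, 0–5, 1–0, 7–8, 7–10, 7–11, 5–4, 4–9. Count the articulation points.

1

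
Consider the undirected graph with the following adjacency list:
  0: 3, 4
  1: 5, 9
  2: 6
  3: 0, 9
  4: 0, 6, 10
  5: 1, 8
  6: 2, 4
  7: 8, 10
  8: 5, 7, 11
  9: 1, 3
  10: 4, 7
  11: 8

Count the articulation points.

Removing 4 increases the component count from 1 to 2, so 4 is a cut vertex.
Removing 6 increases the component count from 1 to 2, so 6 is a cut vertex.
Removing 8 increases the component count from 1 to 2, so 8 is a cut vertex.
By contrast removing 5 leaves 1 component; it is not a cut vertex. No other vertex is a cut vertex either.

3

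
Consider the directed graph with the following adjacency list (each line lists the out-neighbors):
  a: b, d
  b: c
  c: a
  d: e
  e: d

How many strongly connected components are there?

{a, b, c} are all mutually reachable — one SCC of size 3.
{d, e} are all mutually reachable — one SCC of size 2.
That gives 2 strongly connected components.

2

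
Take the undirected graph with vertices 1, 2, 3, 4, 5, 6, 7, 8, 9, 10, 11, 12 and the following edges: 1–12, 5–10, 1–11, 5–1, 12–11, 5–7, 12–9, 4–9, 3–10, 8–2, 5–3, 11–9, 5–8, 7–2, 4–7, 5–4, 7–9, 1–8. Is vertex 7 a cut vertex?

Deleting 7 leaves 2 components (was 2), so 7 is not a cut vertex.

No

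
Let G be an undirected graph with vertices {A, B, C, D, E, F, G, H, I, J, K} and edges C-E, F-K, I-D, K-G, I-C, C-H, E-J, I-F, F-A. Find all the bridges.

A-F, C-E, C-H, C-I, D-I, E-J, F-I, F-K, G-K

removing A-F disconnects A from F; removing C-I disconnects C from I; removing H-C disconnects H from C; removing J-E disconnects J from E — these are bridges.
In total 9 edges are bridges.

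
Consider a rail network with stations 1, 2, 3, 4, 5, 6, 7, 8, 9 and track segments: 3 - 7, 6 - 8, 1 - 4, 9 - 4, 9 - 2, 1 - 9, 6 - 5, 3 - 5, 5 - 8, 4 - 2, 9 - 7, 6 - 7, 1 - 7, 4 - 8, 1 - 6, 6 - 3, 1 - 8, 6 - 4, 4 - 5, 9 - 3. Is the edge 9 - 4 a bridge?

No

After removing 9 - 4, the path 9-1-4 still connects them, so the edge is not a bridge.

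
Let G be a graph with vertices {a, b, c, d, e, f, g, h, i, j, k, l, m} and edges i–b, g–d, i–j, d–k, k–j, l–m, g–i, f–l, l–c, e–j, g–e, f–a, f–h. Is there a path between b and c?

No

The component containing b is {b, d, e, g, i, j, k}, and c is not in it.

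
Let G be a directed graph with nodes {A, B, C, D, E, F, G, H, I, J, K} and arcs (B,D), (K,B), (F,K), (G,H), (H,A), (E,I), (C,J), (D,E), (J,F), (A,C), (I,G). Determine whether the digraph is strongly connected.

Yes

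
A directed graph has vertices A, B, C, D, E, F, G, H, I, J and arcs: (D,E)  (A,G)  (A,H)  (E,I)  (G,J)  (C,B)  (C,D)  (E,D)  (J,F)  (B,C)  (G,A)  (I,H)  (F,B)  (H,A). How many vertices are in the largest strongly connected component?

{A, B, C, D, E, F, G, H, I, J} are all mutually reachable — one SCC of size 10.
The largest has 10 vertices.

10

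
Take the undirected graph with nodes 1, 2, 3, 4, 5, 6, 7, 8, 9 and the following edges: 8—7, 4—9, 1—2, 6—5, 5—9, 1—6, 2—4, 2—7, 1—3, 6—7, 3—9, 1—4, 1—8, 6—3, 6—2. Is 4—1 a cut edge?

After removing 4—1, the path 4-2-1 still connects them, so the edge is not a bridge.

No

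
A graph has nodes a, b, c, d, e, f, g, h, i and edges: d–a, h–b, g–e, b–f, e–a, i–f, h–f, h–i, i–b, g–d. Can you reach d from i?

The component containing i is {b, f, h, i}, and d is not in it.

No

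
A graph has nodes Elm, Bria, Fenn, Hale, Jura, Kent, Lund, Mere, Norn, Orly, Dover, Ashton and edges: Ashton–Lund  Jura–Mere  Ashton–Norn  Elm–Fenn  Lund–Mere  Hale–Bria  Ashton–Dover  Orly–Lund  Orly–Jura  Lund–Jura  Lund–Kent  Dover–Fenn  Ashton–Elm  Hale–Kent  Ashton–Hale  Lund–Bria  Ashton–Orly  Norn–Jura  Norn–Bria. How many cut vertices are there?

Removing Ashton increases the component count from 1 to 2, so Ashton is a cut vertex.
By contrast removing Hale leaves 1 component; it is not a cut vertex. No other vertex is a cut vertex either.

1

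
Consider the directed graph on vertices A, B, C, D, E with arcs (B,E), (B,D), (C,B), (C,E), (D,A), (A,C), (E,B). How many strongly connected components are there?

1

{A, B, C, D, E} are all mutually reachable — one SCC of size 5.
That gives 1 strongly connected component.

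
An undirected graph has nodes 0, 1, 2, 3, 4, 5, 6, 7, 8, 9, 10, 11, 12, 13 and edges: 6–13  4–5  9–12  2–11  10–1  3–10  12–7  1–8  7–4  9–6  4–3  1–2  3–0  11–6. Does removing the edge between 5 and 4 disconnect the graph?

Removing 5–4 leaves no path between 5 and 4: the component count goes from 1 to 2. So it is a bridge.

Yes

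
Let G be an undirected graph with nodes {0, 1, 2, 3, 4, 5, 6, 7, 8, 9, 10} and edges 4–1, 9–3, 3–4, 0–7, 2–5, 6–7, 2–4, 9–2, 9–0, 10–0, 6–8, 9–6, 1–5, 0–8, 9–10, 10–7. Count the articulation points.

Removing 9 increases the component count from 1 to 2, so 9 is a cut vertex.
By contrast removing 4 leaves 1 component; it is not a cut vertex. No other vertex is a cut vertex either.

1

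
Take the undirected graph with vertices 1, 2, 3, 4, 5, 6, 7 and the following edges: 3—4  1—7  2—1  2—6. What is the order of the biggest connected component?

4

5 is isolated — a component by itself.
Starting from 3 we can reach 3, 4. That is one component of size 2.
Starting from 1 we can reach 1, 2, 6, 7. That is one component of size 4.
The largest has 4 vertices.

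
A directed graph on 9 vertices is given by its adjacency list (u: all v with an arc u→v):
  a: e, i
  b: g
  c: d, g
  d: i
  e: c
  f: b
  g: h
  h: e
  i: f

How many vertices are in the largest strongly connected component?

{b, c, d, e, f, g, h, i} are all mutually reachable — one SCC of size 8.
{a} is an SCC by itself.
The largest has 8 vertices.

8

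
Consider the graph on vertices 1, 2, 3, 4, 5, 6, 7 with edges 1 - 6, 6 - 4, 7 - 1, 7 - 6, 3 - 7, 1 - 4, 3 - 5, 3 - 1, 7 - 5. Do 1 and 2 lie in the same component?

No

The component containing 1 is {1, 3, 4, 5, 6, 7}, and 2 is not in it.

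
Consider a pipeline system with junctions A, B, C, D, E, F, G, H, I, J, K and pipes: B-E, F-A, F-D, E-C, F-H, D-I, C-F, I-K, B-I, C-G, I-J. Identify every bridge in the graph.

The edges on the cycle B-E-C-F-D-I-B are not bridges since each lies on that cycle.
But removing G-C disconnects G from C; removing A-F disconnects A from F; removing H-F disconnects H from F; removing I-J disconnects I from J — these are bridges.
In total 5 edges are bridges.

A-F, C-G, F-H, I-J, I-K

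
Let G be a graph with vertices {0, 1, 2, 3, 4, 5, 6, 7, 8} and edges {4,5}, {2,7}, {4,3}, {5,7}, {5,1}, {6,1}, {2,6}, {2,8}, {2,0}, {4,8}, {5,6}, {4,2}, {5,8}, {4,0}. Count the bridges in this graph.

1

The edges on the cycle 4-5-1-6-2-4 are not bridges since each lies on that cycle.
But removing 4-3 disconnects 4 from 3 — this is a bridge.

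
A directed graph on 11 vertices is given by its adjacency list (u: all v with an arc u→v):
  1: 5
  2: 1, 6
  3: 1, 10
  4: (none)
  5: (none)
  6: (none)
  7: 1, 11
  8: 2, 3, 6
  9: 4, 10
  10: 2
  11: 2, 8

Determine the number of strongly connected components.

11

{7} is an SCC by itself.
{2} is an SCC by itself.
{1} is an SCC by itself.
{11} is an SCC by itself.
{5} is an SCC by itself.
(and 6 more singleton SCCs)
That gives 11 strongly connected components.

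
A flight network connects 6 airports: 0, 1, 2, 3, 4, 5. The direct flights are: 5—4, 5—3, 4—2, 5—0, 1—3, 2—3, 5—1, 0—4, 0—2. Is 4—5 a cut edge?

No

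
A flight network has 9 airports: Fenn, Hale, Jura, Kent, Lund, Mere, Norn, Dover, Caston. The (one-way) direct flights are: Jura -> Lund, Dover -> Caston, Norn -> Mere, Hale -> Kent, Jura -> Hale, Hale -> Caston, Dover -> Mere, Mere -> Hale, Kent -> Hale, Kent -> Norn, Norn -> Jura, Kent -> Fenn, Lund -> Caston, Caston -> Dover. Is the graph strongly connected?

No

There is no directed path from Fenn to Norn, so the graph is not strongly connected.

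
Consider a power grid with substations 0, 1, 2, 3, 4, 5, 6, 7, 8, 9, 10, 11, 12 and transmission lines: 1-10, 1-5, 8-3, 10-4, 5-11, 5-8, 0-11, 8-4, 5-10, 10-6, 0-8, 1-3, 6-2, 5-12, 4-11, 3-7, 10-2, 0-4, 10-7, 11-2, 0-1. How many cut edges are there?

1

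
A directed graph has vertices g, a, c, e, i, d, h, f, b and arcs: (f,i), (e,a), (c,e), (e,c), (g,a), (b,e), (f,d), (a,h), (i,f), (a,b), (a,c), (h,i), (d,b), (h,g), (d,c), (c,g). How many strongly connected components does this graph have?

{a, b, c, d, e, f, g, h, i} are all mutually reachable — one SCC of size 9.
That gives 1 strongly connected component.

1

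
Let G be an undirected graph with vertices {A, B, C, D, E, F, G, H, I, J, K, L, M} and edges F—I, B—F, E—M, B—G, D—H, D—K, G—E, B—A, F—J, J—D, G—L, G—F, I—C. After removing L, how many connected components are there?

With L gone, the remaining components are: {A, B, C, D, E, F, G, H, I, J, K, M}.
That is 1 component.

1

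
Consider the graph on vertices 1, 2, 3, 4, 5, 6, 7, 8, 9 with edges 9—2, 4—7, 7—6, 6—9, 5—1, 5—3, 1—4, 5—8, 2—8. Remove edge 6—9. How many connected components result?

1

6 and 9 are still connected via 6-7-4-1-5-8-2-9, so the component count stays at 1.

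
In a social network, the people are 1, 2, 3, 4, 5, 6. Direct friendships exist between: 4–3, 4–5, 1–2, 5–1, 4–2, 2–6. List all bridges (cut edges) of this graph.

2-6, 3-4

The edges on the cycle 4-5-1-2-4 are not bridges since each lies on that cycle.
But removing 2–6 disconnects 2 from 6; removing 4–3 disconnects 4 from 3 — these are bridges.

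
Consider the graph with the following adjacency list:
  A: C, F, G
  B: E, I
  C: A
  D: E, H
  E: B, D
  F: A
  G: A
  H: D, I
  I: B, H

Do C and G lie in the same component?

Yes

From C we can reach A, C, F, G, which includes G.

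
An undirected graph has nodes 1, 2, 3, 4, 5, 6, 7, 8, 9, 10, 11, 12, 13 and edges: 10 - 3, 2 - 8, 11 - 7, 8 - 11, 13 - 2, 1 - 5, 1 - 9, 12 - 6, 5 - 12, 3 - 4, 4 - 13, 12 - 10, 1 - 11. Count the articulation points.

3

Removing 1 increases the component count from 1 to 2, so 1 is a cut vertex.
Removing 11 increases the component count from 1 to 2, so 11 is a cut vertex.
Removing 12 increases the component count from 1 to 2, so 12 is a cut vertex.
By contrast removing 13 leaves 1 component; it is not a cut vertex. No other vertex is a cut vertex either.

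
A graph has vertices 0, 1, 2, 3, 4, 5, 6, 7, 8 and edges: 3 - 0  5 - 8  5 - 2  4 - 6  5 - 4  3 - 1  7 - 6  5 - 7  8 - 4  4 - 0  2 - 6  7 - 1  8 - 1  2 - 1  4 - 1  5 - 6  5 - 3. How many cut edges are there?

The edges on the cycle 5-7-6-4-5 are not bridges since each lies on that cycle.
Every edge lies on some cycle, so there are no bridges.

0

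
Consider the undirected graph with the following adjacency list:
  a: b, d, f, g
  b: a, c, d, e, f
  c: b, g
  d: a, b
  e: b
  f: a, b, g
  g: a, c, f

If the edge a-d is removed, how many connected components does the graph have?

1

a and d are still connected via a-b-d, so the component count stays at 1.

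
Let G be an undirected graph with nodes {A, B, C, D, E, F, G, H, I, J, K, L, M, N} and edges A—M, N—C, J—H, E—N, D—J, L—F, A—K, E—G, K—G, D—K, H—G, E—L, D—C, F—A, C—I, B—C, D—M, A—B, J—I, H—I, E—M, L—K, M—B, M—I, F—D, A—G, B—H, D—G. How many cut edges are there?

The edges on the cycle F-D-J-I-M-A-F are not bridges since each lies on that cycle.
Every edge lies on some cycle, so there are no bridges.

0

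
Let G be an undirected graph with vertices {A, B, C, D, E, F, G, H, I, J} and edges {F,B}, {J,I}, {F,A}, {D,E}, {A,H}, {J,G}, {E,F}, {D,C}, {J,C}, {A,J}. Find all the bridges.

A-H, B-F, G-J, I-J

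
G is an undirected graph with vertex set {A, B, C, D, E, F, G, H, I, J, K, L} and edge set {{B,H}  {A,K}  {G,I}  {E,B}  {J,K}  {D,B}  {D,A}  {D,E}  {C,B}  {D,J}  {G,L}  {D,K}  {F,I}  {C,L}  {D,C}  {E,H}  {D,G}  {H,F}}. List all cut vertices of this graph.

D

Removing D increases the component count from 1 to 2, so D is a cut vertex.
By contrast removing H leaves 1 component; it is not a cut vertex. No other vertex is a cut vertex either.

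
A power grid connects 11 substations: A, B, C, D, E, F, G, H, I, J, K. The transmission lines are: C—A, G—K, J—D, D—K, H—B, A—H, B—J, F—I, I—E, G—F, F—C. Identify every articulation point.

F, I

Removing F increases the component count from 1 to 2, so F is a cut vertex.
Removing I increases the component count from 1 to 2, so I is a cut vertex.
By contrast removing J leaves 1 component; it is not a cut vertex. No other vertex is a cut vertex either.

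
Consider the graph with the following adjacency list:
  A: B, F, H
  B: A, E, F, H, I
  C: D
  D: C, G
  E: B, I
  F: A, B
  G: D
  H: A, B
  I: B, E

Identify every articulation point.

B, D

Removing B increases the component count from 2 to 3, so B is a cut vertex.
Removing D increases the component count from 2 to 3, so D is a cut vertex.
By contrast removing H leaves 2 components; it is not a cut vertex. No other vertex is a cut vertex either.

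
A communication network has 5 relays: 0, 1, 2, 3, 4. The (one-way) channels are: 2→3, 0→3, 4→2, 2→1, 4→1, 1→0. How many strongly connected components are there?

5

{3} is an SCC by itself.
{0} is an SCC by itself.
{2} is an SCC by itself.
{4} is an SCC by itself.
{1} is an SCC by itself.
That gives 5 strongly connected components.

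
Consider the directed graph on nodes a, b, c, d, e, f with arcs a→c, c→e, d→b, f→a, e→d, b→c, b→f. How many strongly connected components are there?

1

{a, b, c, d, e, f} are all mutually reachable — one SCC of size 6.
That gives 1 strongly connected component.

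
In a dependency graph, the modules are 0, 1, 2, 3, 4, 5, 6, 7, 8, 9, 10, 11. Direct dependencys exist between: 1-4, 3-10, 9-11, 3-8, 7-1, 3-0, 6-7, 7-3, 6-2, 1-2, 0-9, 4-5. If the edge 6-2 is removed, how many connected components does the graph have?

6 and 2 are still connected via 6-7-1-2, so the component count stays at 1.

1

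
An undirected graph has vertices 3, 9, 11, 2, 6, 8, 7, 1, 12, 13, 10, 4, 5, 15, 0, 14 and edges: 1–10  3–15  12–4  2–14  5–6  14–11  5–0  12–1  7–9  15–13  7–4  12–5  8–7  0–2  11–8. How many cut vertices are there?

Removing 1 increases the component count from 2 to 3, so 1 is a cut vertex.
Removing 5 increases the component count from 2 to 3, so 5 is a cut vertex.
Removing 7 increases the component count from 2 to 3, so 7 is a cut vertex.
Likewise 12, 15 are cut vertices.
By contrast removing 9 leaves 2 components; it is not a cut vertex. No other vertex is a cut vertex either.

5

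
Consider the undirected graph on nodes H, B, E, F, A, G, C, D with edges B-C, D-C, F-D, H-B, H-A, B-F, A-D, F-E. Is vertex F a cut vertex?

Deleting F raises the number of components from 2 to 3, so F is a cut vertex.

Yes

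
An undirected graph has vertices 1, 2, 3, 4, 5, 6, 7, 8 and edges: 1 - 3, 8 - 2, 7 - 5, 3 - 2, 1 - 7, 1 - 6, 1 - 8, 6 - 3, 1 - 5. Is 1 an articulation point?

Deleting 1 raises the number of components from 2 to 3, so 1 is a cut vertex.

Yes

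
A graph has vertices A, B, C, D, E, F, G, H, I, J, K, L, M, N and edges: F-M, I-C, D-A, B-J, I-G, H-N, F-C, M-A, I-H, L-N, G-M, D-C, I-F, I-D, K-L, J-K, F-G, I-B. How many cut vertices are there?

1

Removing I increases the component count from 2 to 3, so I is a cut vertex.
By contrast removing J leaves 2 components; it is not a cut vertex. No other vertex is a cut vertex either.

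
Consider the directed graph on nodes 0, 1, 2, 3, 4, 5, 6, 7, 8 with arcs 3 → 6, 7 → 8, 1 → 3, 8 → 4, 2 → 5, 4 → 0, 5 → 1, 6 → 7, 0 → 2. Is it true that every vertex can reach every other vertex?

Yes

From 2 we can reach every vertex (0, 1, 2, 3, 4, 5, 6, 7, 8), and every vertex can reach 2 (0, 1, 2, 3, 4, 5, 6, 7, 8). So the whole graph is one strongly connected component.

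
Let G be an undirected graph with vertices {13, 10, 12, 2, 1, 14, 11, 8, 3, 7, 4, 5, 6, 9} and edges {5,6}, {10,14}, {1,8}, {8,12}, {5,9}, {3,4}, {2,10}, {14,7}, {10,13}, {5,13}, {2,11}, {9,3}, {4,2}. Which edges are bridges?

The edges on the cycle 5-9-3-4-2-10-13-5 are not bridges since each lies on that cycle.
But removing 1-8 disconnects 1 from 8; removing 7-14 disconnects 7 from 14; removing 5-6 disconnects 5 from 6; removing 11-2 disconnects 11 from 2 — these are bridges.
In total 6 edges are bridges.

1-8, 10-14, 11-2, 12-8, 14-7, 5-6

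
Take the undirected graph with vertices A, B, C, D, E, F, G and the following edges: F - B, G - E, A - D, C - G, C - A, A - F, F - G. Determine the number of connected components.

Starting from A we can reach A, B, C, D, E, F, G. That is one component of size 7.
Total: 1 component.

1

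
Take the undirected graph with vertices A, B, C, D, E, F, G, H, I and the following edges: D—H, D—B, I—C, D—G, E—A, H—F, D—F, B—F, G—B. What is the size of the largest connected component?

Starting from C we can reach C, I. That is one component of size 2.
Starting from A we can reach A, E. That is one component of size 2.
Starting from B we can reach B, D, F, G, H. That is one component of size 5.
The largest has 5 vertices.

5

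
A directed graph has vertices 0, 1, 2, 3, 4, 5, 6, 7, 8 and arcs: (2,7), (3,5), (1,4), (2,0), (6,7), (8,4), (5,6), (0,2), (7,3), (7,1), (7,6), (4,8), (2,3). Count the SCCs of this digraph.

{3, 5, 6, 7} are all mutually reachable — one SCC of size 4.
{0, 2} are all mutually reachable — one SCC of size 2.
{4, 8} are all mutually reachable — one SCC of size 2.
{1} is an SCC by itself.
That gives 4 strongly connected components.

4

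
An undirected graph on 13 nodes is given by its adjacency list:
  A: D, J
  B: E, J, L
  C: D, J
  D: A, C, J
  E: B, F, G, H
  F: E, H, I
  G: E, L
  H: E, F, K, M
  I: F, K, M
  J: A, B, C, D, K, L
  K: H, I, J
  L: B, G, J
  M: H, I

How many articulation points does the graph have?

1

Removing J increases the component count from 1 to 2, so J is a cut vertex.
By contrast removing B leaves 1 component; it is not a cut vertex. No other vertex is a cut vertex either.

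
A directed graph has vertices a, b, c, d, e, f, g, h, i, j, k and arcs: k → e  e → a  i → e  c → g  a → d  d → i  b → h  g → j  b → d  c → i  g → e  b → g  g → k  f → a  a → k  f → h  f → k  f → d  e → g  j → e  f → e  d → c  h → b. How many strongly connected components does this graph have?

3

{a, c, d, e, g, i, j, k} are all mutually reachable — one SCC of size 8.
{b, h} are all mutually reachable — one SCC of size 2.
{f} is an SCC by itself.
That gives 3 strongly connected components.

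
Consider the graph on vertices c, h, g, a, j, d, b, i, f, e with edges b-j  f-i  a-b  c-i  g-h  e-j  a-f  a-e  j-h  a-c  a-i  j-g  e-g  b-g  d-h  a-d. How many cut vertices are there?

1

Removing a increases the component count from 1 to 2, so a is a cut vertex.
By contrast removing b leaves 1 component; it is not a cut vertex. No other vertex is a cut vertex either.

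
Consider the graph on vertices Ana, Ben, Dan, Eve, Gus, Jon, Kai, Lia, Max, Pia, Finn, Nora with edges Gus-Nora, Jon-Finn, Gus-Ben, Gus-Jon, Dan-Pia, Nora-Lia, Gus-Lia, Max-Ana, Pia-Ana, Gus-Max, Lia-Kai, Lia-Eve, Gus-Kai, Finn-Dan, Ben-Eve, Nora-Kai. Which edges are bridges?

The edges on the cycle Gus-Jon-Finn-Dan-Pia-Ana-Max-Gus are not bridges since each lies on that cycle.
Every edge lies on some cycle, so there are no bridges.

none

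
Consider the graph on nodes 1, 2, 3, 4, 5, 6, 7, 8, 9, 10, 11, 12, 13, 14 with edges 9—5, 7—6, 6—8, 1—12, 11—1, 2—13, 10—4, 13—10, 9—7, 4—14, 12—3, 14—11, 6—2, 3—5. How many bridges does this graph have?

The edges on the cycle 9-7-6-2-13-10-4-14-11-1-12-3-5-9 are not bridges since each lies on that cycle.
But removing 6—8 disconnects 6 from 8 — this is a bridge.

1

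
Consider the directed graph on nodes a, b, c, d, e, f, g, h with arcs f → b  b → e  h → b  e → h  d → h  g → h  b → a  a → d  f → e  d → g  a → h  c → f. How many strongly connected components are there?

{a, b, d, e, g, h} are all mutually reachable — one SCC of size 6.
{f} is an SCC by itself.
{c} is an SCC by itself.
That gives 3 strongly connected components.

3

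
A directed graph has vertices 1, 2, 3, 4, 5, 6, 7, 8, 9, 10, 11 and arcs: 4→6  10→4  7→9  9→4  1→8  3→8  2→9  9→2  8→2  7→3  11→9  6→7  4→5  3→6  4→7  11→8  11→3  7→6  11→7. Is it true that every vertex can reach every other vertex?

There is no directed path from 9 to 10, so the graph is not strongly connected.

No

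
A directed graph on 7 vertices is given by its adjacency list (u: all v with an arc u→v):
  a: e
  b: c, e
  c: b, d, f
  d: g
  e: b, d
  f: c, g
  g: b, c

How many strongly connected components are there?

2

{b, c, d, e, f, g} are all mutually reachable — one SCC of size 6.
{a} is an SCC by itself.
That gives 2 strongly connected components.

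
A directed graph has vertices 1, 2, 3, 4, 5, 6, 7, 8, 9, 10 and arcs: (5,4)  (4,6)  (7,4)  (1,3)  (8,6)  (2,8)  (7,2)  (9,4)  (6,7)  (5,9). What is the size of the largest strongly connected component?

{2, 4, 6, 7, 8} are all mutually reachable — one SCC of size 5.
{10} is an SCC by itself.
{9} is an SCC by itself.
{1} is an SCC by itself.
{5} is an SCC by itself.
(and 1 more singleton SCC)
The largest has 5 vertices.

5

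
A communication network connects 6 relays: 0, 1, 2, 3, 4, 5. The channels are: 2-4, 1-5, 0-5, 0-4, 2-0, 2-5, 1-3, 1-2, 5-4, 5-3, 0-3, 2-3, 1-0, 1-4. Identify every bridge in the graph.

none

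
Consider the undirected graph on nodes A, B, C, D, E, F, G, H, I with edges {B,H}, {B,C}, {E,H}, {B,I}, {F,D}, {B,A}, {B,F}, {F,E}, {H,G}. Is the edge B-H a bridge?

No

After removing B-H, the path B-F-E-H still connects them, so the edge is not a bridge.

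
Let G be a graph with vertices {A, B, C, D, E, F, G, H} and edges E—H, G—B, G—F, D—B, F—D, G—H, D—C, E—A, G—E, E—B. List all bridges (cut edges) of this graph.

The edges on the cycle G-F-D-B-G are not bridges since each lies on that cycle.
But removing C—D disconnects C from D; removing A—E disconnects A from E — these are bridges.

A-E, C-D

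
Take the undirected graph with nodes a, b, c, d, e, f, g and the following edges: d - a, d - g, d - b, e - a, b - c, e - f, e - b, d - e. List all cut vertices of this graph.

Removing b increases the component count from 1 to 2, so b is a cut vertex.
Removing d increases the component count from 1 to 2, so d is a cut vertex.
Removing e increases the component count from 1 to 2, so e is a cut vertex.
By contrast removing f leaves 1 component; it is not a cut vertex. No other vertex is a cut vertex either.

b, d, e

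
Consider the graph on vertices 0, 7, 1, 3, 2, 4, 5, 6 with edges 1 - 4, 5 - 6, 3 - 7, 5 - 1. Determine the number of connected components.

4

0 is isolated — a component by itself.
2 is isolated — a component by itself.
Starting from 3 we can reach 3, 7. That is one component of size 2.
Starting from 1 we can reach 1, 4, 5, 6. That is one component of size 4.
Total: 4 components.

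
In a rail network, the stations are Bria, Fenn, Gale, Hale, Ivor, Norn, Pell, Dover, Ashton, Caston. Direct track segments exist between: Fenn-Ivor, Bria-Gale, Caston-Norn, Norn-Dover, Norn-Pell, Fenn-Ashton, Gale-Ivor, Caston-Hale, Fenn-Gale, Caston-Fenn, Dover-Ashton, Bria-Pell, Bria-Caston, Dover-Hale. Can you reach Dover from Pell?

Yes

From Pell we can reach Bria, Fenn, Gale, Hale, Ivor, Norn, Pell, Dover, Ashton, Caston, which includes Dover.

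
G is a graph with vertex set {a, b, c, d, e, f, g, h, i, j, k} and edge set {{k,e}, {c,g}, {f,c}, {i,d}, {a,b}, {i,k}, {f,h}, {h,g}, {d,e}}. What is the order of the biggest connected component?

4

j is isolated — a component by itself.
Starting from a we can reach a, b. That is one component of size 2.
Starting from c we can reach c, f, g, h. That is one component of size 4.
Starting from d we can reach d, e, i, k. That is one component of size 4.
The largest has 4 vertices.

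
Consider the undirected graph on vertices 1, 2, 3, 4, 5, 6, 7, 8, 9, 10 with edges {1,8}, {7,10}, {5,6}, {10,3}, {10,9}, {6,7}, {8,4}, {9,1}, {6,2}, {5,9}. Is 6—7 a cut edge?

After removing 6—7, the path 6-5-9-10-7 still connects them, so the edge is not a bridge.

No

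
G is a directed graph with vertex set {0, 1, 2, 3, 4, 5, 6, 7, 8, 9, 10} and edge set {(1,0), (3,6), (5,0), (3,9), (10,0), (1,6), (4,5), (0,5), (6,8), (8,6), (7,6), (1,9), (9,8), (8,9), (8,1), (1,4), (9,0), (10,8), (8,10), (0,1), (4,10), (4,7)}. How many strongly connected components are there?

{0, 1, 4, 5, 6, 7, 8, 9, 10} are all mutually reachable — one SCC of size 9.
{2} is an SCC by itself.
{3} is an SCC by itself.
That gives 3 strongly connected components.

3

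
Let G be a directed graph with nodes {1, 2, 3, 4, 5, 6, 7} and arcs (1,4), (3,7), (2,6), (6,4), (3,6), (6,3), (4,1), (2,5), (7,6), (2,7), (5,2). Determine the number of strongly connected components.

3

{3, 6, 7} are all mutually reachable — one SCC of size 3.
{1, 4} are all mutually reachable — one SCC of size 2.
{2, 5} are all mutually reachable — one SCC of size 2.
That gives 3 strongly connected components.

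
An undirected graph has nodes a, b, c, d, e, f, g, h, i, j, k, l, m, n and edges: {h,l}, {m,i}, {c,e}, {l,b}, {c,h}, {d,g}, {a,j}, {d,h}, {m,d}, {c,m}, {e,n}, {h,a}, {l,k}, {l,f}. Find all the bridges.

a-h, a-j, b-l, c-e, d-g, e-n, f-l, h-l, i-m, k-l

The edges on the cycle c-m-d-h-c are not bridges since each lies on that cycle.
But removing h - l disconnects h from l; removing f - l disconnects f from l; removing h - a disconnects h from a; removing j - a disconnects j from a — these are bridges.
In total 10 edges are bridges.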